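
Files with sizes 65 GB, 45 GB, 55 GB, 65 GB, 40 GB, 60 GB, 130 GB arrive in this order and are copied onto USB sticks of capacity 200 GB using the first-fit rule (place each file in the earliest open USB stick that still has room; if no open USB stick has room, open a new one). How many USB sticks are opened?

3

  65 → USB stick 1 (new)  [load 65/200]
  45 → USB stick 1  [load 110/200]
  55 → USB stick 1  [load 165/200]
  65 → USB stick 2 (new)  [load 65/200]
  40 → USB stick 2  [load 105/200]
  60 → USB stick 2  [load 165/200]
  130 → USB stick 3 (new)  [load 130/200]
3 USB sticks opened.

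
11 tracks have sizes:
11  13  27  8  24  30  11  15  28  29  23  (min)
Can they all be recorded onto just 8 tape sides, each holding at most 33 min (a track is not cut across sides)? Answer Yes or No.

Yes

A valid assignment using 8 tape sides:
  side 1: 30 = 30
  side 2: 29 = 29
  side 3: 28 = 28
  side 4: 27 = 27
  side 5: 24 + 8 = 32
  side 6: 23 = 23
  side 7: 15 + 13 = 28
  side 8: 11 + 11 = 22
Every load is within 33 min, so 8 tape sides suffice.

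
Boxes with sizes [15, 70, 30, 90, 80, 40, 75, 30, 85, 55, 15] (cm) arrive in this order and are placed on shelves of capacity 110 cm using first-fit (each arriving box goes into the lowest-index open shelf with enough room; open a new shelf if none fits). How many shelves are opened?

7

  15 → shelf 1 (new)  [load 15/110]
  70 → shelf 1  [load 85/110]
  30 → shelf 2 (new)  [load 30/110]
  90 → shelf 3 (new)  [load 90/110]
  80 → shelf 2  [load 110/110]
  40 → shelf 4 (new)  [load 40/110]
  75 → shelf 5 (new)  [load 75/110]
  30 → shelf 4  [load 70/110]
  85 → shelf 6 (new)  [load 85/110]
  55 → shelf 7 (new)  [load 55/110]
  15 → shelf 1  [load 100/110]
7 shelves opened.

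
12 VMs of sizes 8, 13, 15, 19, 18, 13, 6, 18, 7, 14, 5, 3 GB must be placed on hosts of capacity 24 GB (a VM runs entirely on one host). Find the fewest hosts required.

7

Total = 19 + 18 + 18 + 15 + 14 + 13 + 13 + 8 + 7 + 6 + 5 + 3 = 139 GB.
Lower bound: ⌈139/24⌉ = 6 hosts.
Also, 7 VMs each exceed 12 GB, and no two of those can share a host, so at least 7 hosts are needed.
A packing using 7 hosts:
  host 1: 19 + 5 = 24
  host 2: 18 + 6 = 24
  host 3: 18 + 3 = 21
  host 4: 15 + 8 = 23
  host 5: 14 + 7 = 21
  host 6: 13 = 13
  host 7: 13 = 13
This matches the lower bound, so 7 is optimal.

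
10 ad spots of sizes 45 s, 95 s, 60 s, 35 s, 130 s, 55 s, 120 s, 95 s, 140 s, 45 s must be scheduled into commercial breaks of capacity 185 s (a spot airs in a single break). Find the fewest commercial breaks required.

5

Total = 140 + 130 + 120 + 95 + 95 + 60 + 55 + 45 + 45 + 35 = 820 s.
Lower bound: ⌈820/185⌉ = 5 commercial breaks.
A packing using 5 commercial breaks:
  break 1: 140 + 45 = 185
  break 2: 130 + 55 = 185
  break 3: 120 + 60 = 180
  break 4: 95 + 45 + 35 = 175
  break 5: 95 = 95
This matches the lower bound, so 5 is optimal.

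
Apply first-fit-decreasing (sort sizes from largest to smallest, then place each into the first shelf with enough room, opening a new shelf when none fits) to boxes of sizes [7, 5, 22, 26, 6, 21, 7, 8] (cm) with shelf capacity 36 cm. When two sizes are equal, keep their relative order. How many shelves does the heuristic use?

Sorted descending: 26, 22, 21, 8, 7, 7, 6, 5.
  26 → shelf 1 (new)  [load 26/36]
  22 → shelf 2 (new)  [load 22/36]
  21 → shelf 3 (new)  [load 21/36]
  8 → shelf 1  [load 34/36]
  7 → shelf 2  [load 29/36]
  7 → shelf 2  [load 36/36]
  6 → shelf 3  [load 27/36]
  5 → shelf 3  [load 32/36]
3 shelves opened.

3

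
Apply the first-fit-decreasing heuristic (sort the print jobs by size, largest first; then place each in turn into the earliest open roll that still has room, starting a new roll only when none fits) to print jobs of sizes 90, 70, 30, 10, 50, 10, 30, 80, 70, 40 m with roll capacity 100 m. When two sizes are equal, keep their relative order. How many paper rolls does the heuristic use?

Sorted descending: 90, 80, 70, 70, 50, 40, 30, 30, 10, 10.
  90 → roll 1 (new)  [load 90/100]
  80 → roll 2 (new)  [load 80/100]
  70 → roll 3 (new)  [load 70/100]
  70 → roll 4 (new)  [load 70/100]
  50 → roll 5 (new)  [load 50/100]
  40 → roll 5  [load 90/100]
  30 → roll 3  [load 100/100]
  30 → roll 4  [load 100/100]
  10 → roll 1  [load 100/100]
  10 → roll 2  [load 90/100]
5 paper rolls opened.

5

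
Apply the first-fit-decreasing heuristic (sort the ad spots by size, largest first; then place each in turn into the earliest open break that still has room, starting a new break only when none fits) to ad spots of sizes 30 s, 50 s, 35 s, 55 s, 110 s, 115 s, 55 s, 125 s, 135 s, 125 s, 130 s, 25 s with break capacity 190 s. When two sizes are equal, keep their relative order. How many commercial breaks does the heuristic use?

6

Sorted descending: 135, 130, 125, 125, 115, 110, 55, 55, 50, 35, 30, 25.
  135 → break 1 (new)  [load 135/190]
  130 → break 2 (new)  [load 130/190]
  125 → break 3 (new)  [load 125/190]
  125 → break 4 (new)  [load 125/190]
  115 → break 5 (new)  [load 115/190]
  110 → break 6 (new)  [load 110/190]
  55 → break 1  [load 190/190]
  55 → break 2  [load 185/190]
  50 → break 3  [load 175/190]
  35 → break 4  [load 160/190]
  30 → break 4  [load 190/190]
  25 → break 5  [load 140/190]
6 commercial breaks opened.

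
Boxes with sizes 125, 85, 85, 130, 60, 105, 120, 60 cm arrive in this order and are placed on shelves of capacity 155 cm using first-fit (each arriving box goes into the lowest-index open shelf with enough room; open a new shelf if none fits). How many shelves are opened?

6

  125 → shelf 1 (new)  [load 125/155]
  85 → shelf 2 (new)  [load 85/155]
  85 → shelf 3 (new)  [load 85/155]
  130 → shelf 4 (new)  [load 130/155]
  60 → shelf 2  [load 145/155]
  105 → shelf 5 (new)  [load 105/155]
  120 → shelf 6 (new)  [load 120/155]
  60 → shelf 3  [load 145/155]
6 shelves opened.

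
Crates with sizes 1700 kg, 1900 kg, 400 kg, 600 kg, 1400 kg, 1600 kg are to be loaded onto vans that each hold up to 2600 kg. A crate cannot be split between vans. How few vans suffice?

4

Total = 1900 + 1700 + 1600 + 1400 + 600 + 400 = 7600 kg.
Lower bound: ⌈7600/2600⌉ = 3 vans.
Also, 4 crates each exceed 1300 kg, and no two of those can share a van, so at least 4 vans are needed.
A packing using 4 vans:
  van 1: 1900 + 600 = 2500
  van 2: 1700 + 400 = 2100
  van 3: 1600 = 1600
  van 4: 1400 = 1400
This matches the lower bound, so 4 is optimal.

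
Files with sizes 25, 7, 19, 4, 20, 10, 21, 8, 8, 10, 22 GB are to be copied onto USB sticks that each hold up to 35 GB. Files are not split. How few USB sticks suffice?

Total = 25 + 22 + 21 + 20 + 19 + 10 + 10 + 8 + 8 + 7 + 4 = 154 GB.
Lower bound: ⌈154/35⌉ = 5 USB sticks.
A packing using 5 USB sticks:
  USB stick 1: 25 + 10 = 35
  USB stick 2: 22 + 10 = 32
  USB stick 3: 21 + 8 + 4 = 33
  USB stick 4: 20 + 8 + 7 = 35
  USB stick 5: 19 = 19
This matches the lower bound, so 5 is optimal.

5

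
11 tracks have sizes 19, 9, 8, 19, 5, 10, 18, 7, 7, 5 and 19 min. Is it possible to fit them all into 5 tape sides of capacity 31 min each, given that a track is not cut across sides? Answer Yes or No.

A valid assignment using 5 tape sides:
  side 1: 19 + 10 = 29
  side 2: 19 + 9 = 28
  side 3: 19 + 8 = 27
  side 4: 18 + 7 + 5 = 30
  side 5: 7 + 5 = 12
Every load is within 31 min, so 5 tape sides suffice.

Yes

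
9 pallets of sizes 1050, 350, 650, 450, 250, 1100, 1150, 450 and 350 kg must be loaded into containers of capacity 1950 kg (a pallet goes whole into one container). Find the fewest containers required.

3

Total = 1150 + 1100 + 1050 + 650 + 450 + 450 + 350 + 350 + 250 = 5800 kg.
Lower bound: ⌈5800/1950⌉ = 3 containers.
A packing using 3 containers:
  container 1: 1150 + 450 + 350 = 1950
  container 2: 1100 + 450 + 350 = 1900
  container 3: 1050 + 650 + 250 = 1950
This matches the lower bound, so 3 is optimal.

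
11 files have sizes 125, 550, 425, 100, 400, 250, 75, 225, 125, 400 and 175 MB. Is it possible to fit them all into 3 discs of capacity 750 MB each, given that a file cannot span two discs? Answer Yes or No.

No

Total = 2850 MB; ⌈2850/750⌉ = 4.
At least 4 discs are required, but only 3 are allowed.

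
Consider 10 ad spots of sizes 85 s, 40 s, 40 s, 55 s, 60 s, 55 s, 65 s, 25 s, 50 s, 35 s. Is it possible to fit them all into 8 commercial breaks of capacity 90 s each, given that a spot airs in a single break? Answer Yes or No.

Yes

A valid assignment using 7 commercial breaks:
  break 1: 85 = 85
  break 2: 65 + 25 = 90
  break 3: 60 = 60
  break 4: 55 + 35 = 90
  break 5: 55 = 55
  break 6: 50 + 40 = 90
  break 7: 40 = 40
That uses only 7 ≤ 8, so 8 commercial breaks are enough.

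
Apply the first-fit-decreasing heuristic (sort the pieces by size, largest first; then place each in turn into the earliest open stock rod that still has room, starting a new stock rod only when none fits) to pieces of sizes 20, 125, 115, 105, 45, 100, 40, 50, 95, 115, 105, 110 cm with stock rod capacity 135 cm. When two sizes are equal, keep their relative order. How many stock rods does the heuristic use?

9

Sorted descending: 125, 115, 115, 110, 105, 105, 100, 95, 50, 45, 40, 20.
  125 → stock rod 1 (new)  [load 125/135]
  115 → stock rod 2 (new)  [load 115/135]
  115 → stock rod 3 (new)  [load 115/135]
  110 → stock rod 4 (new)  [load 110/135]
  105 → stock rod 5 (new)  [load 105/135]
  105 → stock rod 6 (new)  [load 105/135]
  100 → stock rod 7 (new)  [load 100/135]
  95 → stock rod 8 (new)  [load 95/135]
  50 → stock rod 9 (new)  [load 50/135]
  45 → stock rod 9  [load 95/135]
  40 → stock rod 8  [load 135/135]
  20 → stock rod 2  [load 135/135]
9 stock rods opened.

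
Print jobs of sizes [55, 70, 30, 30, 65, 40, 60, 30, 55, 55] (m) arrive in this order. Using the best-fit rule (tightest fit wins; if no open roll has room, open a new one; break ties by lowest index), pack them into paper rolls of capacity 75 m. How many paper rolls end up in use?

8

  55 → roll 1 (new)  [load 55/75]
  70 → roll 2 (new)  [load 70/75]
  30 → roll 3 (new)  [load 30/75]
  30 → roll 3  [load 60/75]
  65 → roll 4 (new)  [load 65/75]
  40 → roll 5 (new)  [load 40/75]
  60 → roll 6 (new)  [load 60/75]
  30 → roll 5  [load 70/75]
  55 → roll 7 (new)  [load 55/75]
  55 → roll 8 (new)  [load 55/75]
8 paper rolls opened.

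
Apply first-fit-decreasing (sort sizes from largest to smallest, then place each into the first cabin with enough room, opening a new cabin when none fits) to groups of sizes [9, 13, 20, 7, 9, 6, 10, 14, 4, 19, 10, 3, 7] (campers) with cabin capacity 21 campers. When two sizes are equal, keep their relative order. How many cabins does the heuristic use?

Sorted descending: 20, 19, 14, 13, 10, 10, 9, 9, 7, 7, 6, 4, 3.
  20 → cabin 1 (new)  [load 20/21]
  19 → cabin 2 (new)  [load 19/21]
  14 → cabin 3 (new)  [load 14/21]
  13 → cabin 4 (new)  [load 13/21]
  10 → cabin 5 (new)  [load 10/21]
  10 → cabin 5  [load 20/21]
  9 → cabin 6 (new)  [load 9/21]
  9 → cabin 6  [load 18/21]
  7 → cabin 3  [load 21/21]
  7 → cabin 4  [load 20/21]
  6 → cabin 7 (new)  [load 6/21]
  4 → cabin 7  [load 10/21]
  3 → cabin 6  [load 21/21]
7 cabins opened.

7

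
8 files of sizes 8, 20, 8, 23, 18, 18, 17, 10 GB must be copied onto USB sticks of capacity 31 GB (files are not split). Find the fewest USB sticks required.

5

Total = 23 + 20 + 18 + 18 + 17 + 10 + 8 + 8 = 122 GB.
Lower bound: ⌈122/31⌉ = 4 USB sticks.
Also, 5 files each exceed 31/2 GB, and no two of those can share a USB stick, so at least 5 USB sticks are needed.
A packing using 5 USB sticks:
  USB stick 1: 23 + 8 = 31
  USB stick 2: 20 + 10 = 30
  USB stick 3: 18 + 8 = 26
  USB stick 4: 18 = 18
  USB stick 5: 17 = 17
This matches the lower bound, so 5 is optimal.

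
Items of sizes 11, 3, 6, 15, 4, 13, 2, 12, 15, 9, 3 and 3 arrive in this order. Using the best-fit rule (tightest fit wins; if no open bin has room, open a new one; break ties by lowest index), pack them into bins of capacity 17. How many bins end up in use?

7

  11 → bin 1 (new)  [load 11/17]
  3 → bin 1  [load 14/17]
  6 → bin 2 (new)  [load 6/17]
  15 → bin 3 (new)  [load 15/17]
  4 → bin 2  [load 10/17]
  13 → bin 4 (new)  [load 13/17]
  2 → bin 3  [load 17/17]
  12 → bin 5 (new)  [load 12/17]
  15 → bin 6 (new)  [load 15/17]
  9 → bin 7 (new)  [load 9/17]
  3 → bin 1  [load 17/17]
  3 → bin 4  [load 16/17]
7 bins opened.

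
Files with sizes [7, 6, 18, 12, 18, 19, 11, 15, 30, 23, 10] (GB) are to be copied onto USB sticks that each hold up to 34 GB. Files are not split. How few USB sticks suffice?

Total = 30 + 23 + 19 + 18 + 18 + 15 + 12 + 11 + 10 + 7 + 6 = 169 GB.
Lower bound: ⌈169/34⌉ = 5 USB sticks.
A packing using 6 USB sticks:
  USB stick 1: 30 = 30
  USB stick 2: 23 + 11 = 34
  USB stick 3: 19 + 15 = 34
  USB stick 4: 18 + 12 = 30
  USB stick 5: 18 + 10 + 6 = 34
  USB stick 6: 7 = 7
No arrangement into 5 USB sticks stays within capacity, so 6 is optimal.

6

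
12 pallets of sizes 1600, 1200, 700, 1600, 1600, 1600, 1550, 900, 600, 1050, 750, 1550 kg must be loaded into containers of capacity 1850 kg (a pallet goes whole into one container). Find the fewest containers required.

9

Total = 1600 + 1600 + 1600 + 1600 + 1550 + 1550 + 1200 + 1050 + 900 + 750 + 700 + 600 = 14700 kg.
Lower bound: ⌈14700/1850⌉ = 8 containers.
A packing using 9 containers:
  container 1: 1600 = 1600
  container 2: 1600 = 1600
  container 3: 1600 = 1600
  container 4: 1600 = 1600
  container 5: 1550 = 1550
  container 6: 1550 = 1550
  container 7: 1200 + 600 = 1800
  container 8: 1050 + 750 = 1800
  container 9: 900 + 700 = 1600
No arrangement into 8 containers stays within capacity, so 9 is optimal.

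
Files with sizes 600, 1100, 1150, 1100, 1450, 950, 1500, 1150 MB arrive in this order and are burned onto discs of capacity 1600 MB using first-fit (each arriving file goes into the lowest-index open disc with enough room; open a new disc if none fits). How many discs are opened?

  600 → disc 1 (new)  [load 600/1600]
  1100 → disc 2 (new)  [load 1100/1600]
  1150 → disc 3 (new)  [load 1150/1600]
  1100 → disc 4 (new)  [load 1100/1600]
  1450 → disc 5 (new)  [load 1450/1600]
  950 → disc 1  [load 1550/1600]
  1500 → disc 6 (new)  [load 1500/1600]
  1150 → disc 7 (new)  [load 1150/1600]
7 discs opened.

7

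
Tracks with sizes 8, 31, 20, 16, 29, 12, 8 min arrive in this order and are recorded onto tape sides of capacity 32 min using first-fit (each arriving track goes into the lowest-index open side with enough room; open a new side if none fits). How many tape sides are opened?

  8 → side 1 (new)  [load 8/32]
  31 → side 2 (new)  [load 31/32]
  20 → side 1  [load 28/32]
  16 → side 3 (new)  [load 16/32]
  29 → side 4 (new)  [load 29/32]
  12 → side 3  [load 28/32]
  8 → side 5 (new)  [load 8/32]
5 tape sides opened.

5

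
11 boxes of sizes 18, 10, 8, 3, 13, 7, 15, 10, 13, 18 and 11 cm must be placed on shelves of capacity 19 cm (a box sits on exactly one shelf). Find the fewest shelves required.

Total = 18 + 18 + 15 + 13 + 13 + 11 + 10 + 10 + 8 + 7 + 3 = 126 cm.
Lower bound: ⌈126/19⌉ = 7 shelves.
Also, 8 boxes each exceed 19/2 cm, and no two of those can share a shelf, so at least 8 shelves are needed.
A packing using 8 shelves:
  shelf 1: 18 = 18
  shelf 2: 18 = 18
  shelf 3: 15 + 3 = 18
  shelf 4: 13 = 13
  shelf 5: 13 = 13
  shelf 6: 11 + 8 = 19
  shelf 7: 10 + 7 = 17
  shelf 8: 10 = 10
This matches the lower bound, so 8 is optimal.

8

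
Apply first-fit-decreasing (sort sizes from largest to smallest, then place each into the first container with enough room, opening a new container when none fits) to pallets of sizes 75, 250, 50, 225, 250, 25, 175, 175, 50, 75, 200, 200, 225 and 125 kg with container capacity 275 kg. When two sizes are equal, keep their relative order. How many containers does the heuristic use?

9

Sorted descending: 250, 250, 225, 225, 200, 200, 175, 175, 125, 75, 75, 50, 50, 25.
  250 → container 1 (new)  [load 250/275]
  250 → container 2 (new)  [load 250/275]
  225 → container 3 (new)  [load 225/275]
  225 → container 4 (new)  [load 225/275]
  200 → container 5 (new)  [load 200/275]
  200 → container 6 (new)  [load 200/275]
  175 → container 7 (new)  [load 175/275]
  175 → container 8 (new)  [load 175/275]
  125 → container 9 (new)  [load 125/275]
  75 → container 5  [load 275/275]
  75 → container 6  [load 275/275]
  50 → container 3  [load 275/275]
  50 → container 4  [load 275/275]
  25 → container 1  [load 275/275]
9 containers opened.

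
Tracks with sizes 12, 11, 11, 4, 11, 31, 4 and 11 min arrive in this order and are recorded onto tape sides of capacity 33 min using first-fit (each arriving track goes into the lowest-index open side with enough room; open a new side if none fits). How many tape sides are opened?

  12 → side 1 (new)  [load 12/33]
  11 → side 1  [load 23/33]
  11 → side 2 (new)  [load 11/33]
  4 → side 1  [load 27/33]
  11 → side 2  [load 22/33]
  31 → side 3 (new)  [load 31/33]
  4 → side 1  [load 31/33]
  11 → side 2  [load 33/33]
3 tape sides opened.

3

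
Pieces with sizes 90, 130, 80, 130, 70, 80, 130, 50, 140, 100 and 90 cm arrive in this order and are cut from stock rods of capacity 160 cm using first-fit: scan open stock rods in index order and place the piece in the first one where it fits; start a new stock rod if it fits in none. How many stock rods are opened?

8

  90 → stock rod 1 (new)  [load 90/160]
  130 → stock rod 2 (new)  [load 130/160]
  80 → stock rod 3 (new)  [load 80/160]
  130 → stock rod 4 (new)  [load 130/160]
  70 → stock rod 1  [load 160/160]
  80 → stock rod 3  [load 160/160]
  130 → stock rod 5 (new)  [load 130/160]
  50 → stock rod 6 (new)  [load 50/160]
  140 → stock rod 7 (new)  [load 140/160]
  100 → stock rod 6  [load 150/160]
  90 → stock rod 8 (new)  [load 90/160]
8 stock rods opened.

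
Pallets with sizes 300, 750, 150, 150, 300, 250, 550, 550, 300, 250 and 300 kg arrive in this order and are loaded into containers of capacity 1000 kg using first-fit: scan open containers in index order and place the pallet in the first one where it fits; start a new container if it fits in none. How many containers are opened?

  300 → container 1 (new)  [load 300/1000]
  750 → container 2 (new)  [load 750/1000]
  150 → container 1  [load 450/1000]
  150 → container 1  [load 600/1000]
  300 → container 1  [load 900/1000]
  250 → container 2  [load 1000/1000]
  550 → container 3 (new)  [load 550/1000]
  550 → container 4 (new)  [load 550/1000]
  300 → container 3  [load 850/1000]
  250 → container 4  [load 800/1000]
  300 → container 5 (new)  [load 300/1000]
5 containers opened.

5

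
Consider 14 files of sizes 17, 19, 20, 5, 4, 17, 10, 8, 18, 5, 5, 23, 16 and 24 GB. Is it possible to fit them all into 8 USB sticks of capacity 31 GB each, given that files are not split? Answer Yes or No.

Yes

A valid assignment using 8 USB sticks:
  USB stick 1: 24 + 5 = 29
  USB stick 2: 23 + 8 = 31
  USB stick 3: 20 + 10 = 30
  USB stick 4: 19 + 5 + 5 = 29
  USB stick 5: 18 + 4 = 22
  USB stick 6: 17 = 17
  USB stick 7: 17 = 17
  USB stick 8: 16 = 16
Every load is within 31 GB, so 8 USB sticks suffice.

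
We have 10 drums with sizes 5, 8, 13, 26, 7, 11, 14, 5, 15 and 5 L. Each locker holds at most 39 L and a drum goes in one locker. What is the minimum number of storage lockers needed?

Total = 26 + 15 + 14 + 13 + 11 + 8 + 7 + 5 + 5 + 5 = 109 L.
Lower bound: ⌈109/39⌉ = 3 storage lockers.
A packing using 3 storage lockers:
  locker 1: 26 + 13 = 39
  locker 2: 15 + 14 + 8 = 37
  locker 3: 11 + 7 + 5 + 5 + 5 = 33
This matches the lower bound, so 3 is optimal.

3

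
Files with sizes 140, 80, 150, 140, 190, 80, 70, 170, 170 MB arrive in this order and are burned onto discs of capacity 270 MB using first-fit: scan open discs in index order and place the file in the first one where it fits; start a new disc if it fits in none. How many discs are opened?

  140 → disc 1 (new)  [load 140/270]
  80 → disc 1  [load 220/270]
  150 → disc 2 (new)  [load 150/270]
  140 → disc 3 (new)  [load 140/270]
  190 → disc 4 (new)  [load 190/270]
  80 → disc 2  [load 230/270]
  70 → disc 3  [load 210/270]
  170 → disc 5 (new)  [load 170/270]
  170 → disc 6 (new)  [load 170/270]
6 discs opened.

6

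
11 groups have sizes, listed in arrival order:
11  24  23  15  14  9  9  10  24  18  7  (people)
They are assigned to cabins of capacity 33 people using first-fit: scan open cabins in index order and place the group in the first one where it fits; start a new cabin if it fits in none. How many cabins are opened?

6

  11 → cabin 1 (new)  [load 11/33]
  24 → cabin 2 (new)  [load 24/33]
  23 → cabin 3 (new)  [load 23/33]
  15 → cabin 1  [load 26/33]
  14 → cabin 4 (new)  [load 14/33]
  9 → cabin 2  [load 33/33]
  9 → cabin 3  [load 32/33]
  10 → cabin 4  [load 24/33]
  24 → cabin 5 (new)  [load 24/33]
  18 → cabin 6 (new)  [load 18/33]
  7 → cabin 1  [load 33/33]
6 cabins opened.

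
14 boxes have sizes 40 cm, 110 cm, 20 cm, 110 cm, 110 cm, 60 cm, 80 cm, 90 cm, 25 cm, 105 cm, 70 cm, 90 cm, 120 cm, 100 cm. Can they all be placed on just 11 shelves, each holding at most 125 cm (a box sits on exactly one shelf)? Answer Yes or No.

A valid assignment using 11 shelves:
  shelf 1: 120 = 120
  shelf 2: 110 = 110
  shelf 3: 110 = 110
  shelf 4: 110 = 110
  shelf 5: 105 + 20 = 125
  shelf 6: 100 + 25 = 125
  shelf 7: 90 = 90
  shelf 8: 90 = 90
  shelf 9: 80 + 40 = 120
  shelf 10: 70 = 70
  shelf 11: 60 = 60
Every load is within 125 cm, so 11 shelves suffice.

Yes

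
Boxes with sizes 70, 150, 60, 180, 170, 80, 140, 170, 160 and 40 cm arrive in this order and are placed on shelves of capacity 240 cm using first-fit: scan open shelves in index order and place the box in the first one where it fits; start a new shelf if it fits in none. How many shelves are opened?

  70 → shelf 1 (new)  [load 70/240]
  150 → shelf 1  [load 220/240]
  60 → shelf 2 (new)  [load 60/240]
  180 → shelf 2  [load 240/240]
  170 → shelf 3 (new)  [load 170/240]
  80 → shelf 4 (new)  [load 80/240]
  140 → shelf 4  [load 220/240]
  170 → shelf 5 (new)  [load 170/240]
  160 → shelf 6 (new)  [load 160/240]
  40 → shelf 3  [load 210/240]
6 shelves opened.

6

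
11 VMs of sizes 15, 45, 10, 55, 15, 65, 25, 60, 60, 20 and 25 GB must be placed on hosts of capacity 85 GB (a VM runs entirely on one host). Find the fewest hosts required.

5

Total = 65 + 60 + 60 + 55 + 45 + 25 + 25 + 20 + 15 + 15 + 10 = 395 GB.
Lower bound: ⌈395/85⌉ = 5 hosts.
A packing using 5 hosts:
  host 1: 65 + 20 = 85
  host 2: 60 + 25 = 85
  host 3: 60 + 25 = 85
  host 4: 55 + 15 + 15 = 85
  host 5: 45 + 10 = 55
This matches the lower bound, so 5 is optimal.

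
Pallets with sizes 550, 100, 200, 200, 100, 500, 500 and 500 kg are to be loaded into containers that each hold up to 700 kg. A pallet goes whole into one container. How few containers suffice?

Total = 550 + 500 + 500 + 500 + 200 + 200 + 100 + 100 = 2650 kg.
Lower bound: ⌈2650/700⌉ = 4 containers.
A packing using 4 containers:
  container 1: 550 + 100 = 650
  container 2: 500 + 200 = 700
  container 3: 500 + 200 = 700
  container 4: 500 + 100 = 600
This matches the lower bound, so 4 is optimal.

4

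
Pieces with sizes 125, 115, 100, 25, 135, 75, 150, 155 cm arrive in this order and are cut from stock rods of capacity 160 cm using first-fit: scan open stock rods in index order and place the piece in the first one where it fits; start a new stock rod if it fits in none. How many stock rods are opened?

7

  125 → stock rod 1 (new)  [load 125/160]
  115 → stock rod 2 (new)  [load 115/160]
  100 → stock rod 3 (new)  [load 100/160]
  25 → stock rod 1  [load 150/160]
  135 → stock rod 4 (new)  [load 135/160]
  75 → stock rod 5 (new)  [load 75/160]
  150 → stock rod 6 (new)  [load 150/160]
  155 → stock rod 7 (new)  [load 155/160]
7 stock rods opened.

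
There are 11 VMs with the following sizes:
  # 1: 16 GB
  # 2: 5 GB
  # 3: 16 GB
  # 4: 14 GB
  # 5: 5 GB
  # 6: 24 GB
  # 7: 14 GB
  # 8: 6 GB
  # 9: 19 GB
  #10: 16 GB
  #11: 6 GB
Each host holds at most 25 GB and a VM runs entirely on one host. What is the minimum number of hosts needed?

7

Total = 24 + 19 + 16 + 16 + 16 + 14 + 14 + 6 + 6 + 5 + 5 = 141 GB.
Lower bound: ⌈141/25⌉ = 6 hosts.
Also, 7 VMs each exceed 25/2 GB, and no two of those can share a host, so at least 7 hosts are needed.
A packing using 7 hosts:
  host 1: 24 = 24
  host 2: 19 + 6 = 25
  host 3: 16 + 6 = 22
  host 4: 16 + 5 = 21
  host 5: 16 + 5 = 21
  host 6: 14 = 14
  host 7: 14 = 14
This matches the lower bound, so 7 is optimal.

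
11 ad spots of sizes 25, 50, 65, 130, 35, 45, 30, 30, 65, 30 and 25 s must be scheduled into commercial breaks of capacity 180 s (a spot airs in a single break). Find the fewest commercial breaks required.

3

Total = 130 + 65 + 65 + 50 + 45 + 35 + 30 + 30 + 30 + 25 + 25 = 530 s.
Lower bound: ⌈530/180⌉ = 3 commercial breaks.
A packing using 3 commercial breaks:
  break 1: 130 + 50 = 180
  break 2: 65 + 65 + 45 = 175
  break 3: 35 + 30 + 30 + 30 + 25 + 25 = 175
This matches the lower bound, so 3 is optimal.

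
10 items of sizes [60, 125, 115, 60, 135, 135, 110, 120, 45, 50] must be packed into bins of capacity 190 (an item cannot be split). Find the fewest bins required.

6

Total = 135 + 135 + 125 + 120 + 115 + 110 + 60 + 60 + 50 + 45 = 955.
Lower bound: ⌈955/190⌉ = 6 bins.
A packing using 6 bins:
  bin 1: 135 + 50 = 185
  bin 2: 135 + 45 = 180
  bin 3: 125 + 60 = 185
  bin 4: 120 + 60 = 180
  bin 5: 115 = 115
  bin 6: 110 = 110
This matches the lower bound, so 6 is optimal.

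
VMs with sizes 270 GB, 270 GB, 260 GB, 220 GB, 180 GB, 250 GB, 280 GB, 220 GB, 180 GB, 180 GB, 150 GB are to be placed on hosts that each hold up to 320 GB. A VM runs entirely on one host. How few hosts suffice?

Total = 280 + 270 + 270 + 260 + 250 + 220 + 220 + 180 + 180 + 180 + 150 = 2460 GB.
Lower bound: ⌈2460/320⌉ = 8 hosts.
Also, 10 VMs each exceed 160 GB, and no two of those can share a host, so at least 10 hosts are needed.
A packing using 11 hosts:
  host 1: 280 = 280
  host 2: 270 = 270
  host 3: 270 = 270
  host 4: 260 = 260
  host 5: 250 = 250
  host 6: 220 = 220
  host 7: 220 = 220
  host 8: 180 = 180
  host 9: 180 = 180
  host 10: 180 = 180
  host 11: 150 = 150
No arrangement into 10 hosts stays within capacity, so 11 is optimal.

11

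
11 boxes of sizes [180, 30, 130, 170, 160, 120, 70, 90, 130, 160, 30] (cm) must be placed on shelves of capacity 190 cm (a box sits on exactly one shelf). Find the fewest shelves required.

Total = 180 + 170 + 160 + 160 + 130 + 130 + 120 + 90 + 70 + 30 + 30 = 1270 cm.
Lower bound: ⌈1270/190⌉ = 7 shelves.
A packing using 8 shelves:
  shelf 1: 180 = 180
  shelf 2: 170 = 170
  shelf 3: 160 + 30 = 190
  shelf 4: 160 + 30 = 190
  shelf 5: 130 = 130
  shelf 6: 130 = 130
  shelf 7: 120 + 70 = 190
  shelf 8: 90 = 90
No arrangement into 7 shelves stays within capacity, so 8 is optimal.

8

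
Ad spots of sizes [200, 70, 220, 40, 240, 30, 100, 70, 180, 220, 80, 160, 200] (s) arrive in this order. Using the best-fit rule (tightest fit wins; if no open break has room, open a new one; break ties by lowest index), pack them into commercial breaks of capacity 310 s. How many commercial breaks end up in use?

  200 → break 1 (new)  [load 200/310]
  70 → break 1  [load 270/310]
  220 → break 2 (new)  [load 220/310]
  40 → break 1  [load 310/310]
  240 → break 3 (new)  [load 240/310]
  30 → break 3  [load 270/310]
  100 → break 4 (new)  [load 100/310]
  70 → break 2  [load 290/310]
  180 → break 4  [load 280/310]
  220 → break 5 (new)  [load 220/310]
  80 → break 5  [load 300/310]
  160 → break 6 (new)  [load 160/310]
  200 → break 7 (new)  [load 200/310]
7 commercial breaks opened.

7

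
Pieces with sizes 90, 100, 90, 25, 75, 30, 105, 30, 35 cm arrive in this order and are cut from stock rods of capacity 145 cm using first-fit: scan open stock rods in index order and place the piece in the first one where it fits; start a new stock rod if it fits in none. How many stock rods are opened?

5

  90 → stock rod 1 (new)  [load 90/145]
  100 → stock rod 2 (new)  [load 100/145]
  90 → stock rod 3 (new)  [load 90/145]
  25 → stock rod 1  [load 115/145]
  75 → stock rod 4 (new)  [load 75/145]
  30 → stock rod 1  [load 145/145]
  105 → stock rod 5 (new)  [load 105/145]
  30 → stock rod 2  [load 130/145]
  35 → stock rod 3  [load 125/145]
5 stock rods opened.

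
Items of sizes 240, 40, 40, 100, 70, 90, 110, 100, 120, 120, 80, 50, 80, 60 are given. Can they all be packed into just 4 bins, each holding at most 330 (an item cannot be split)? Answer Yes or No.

Yes

A valid assignment using 4 bins:
  bin 1: 240 + 90 = 330
  bin 2: 120 + 120 + 50 + 40 = 330
  bin 3: 110 + 100 + 100 = 310
  bin 4: 80 + 80 + 70 + 60 + 40 = 330
Every load is within 330, so 4 bins suffice.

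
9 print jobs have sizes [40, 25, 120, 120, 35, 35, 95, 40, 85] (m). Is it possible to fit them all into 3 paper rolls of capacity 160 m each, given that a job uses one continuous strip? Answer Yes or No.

No

Total = 595 m; ⌈595/160⌉ = 4.
At least 4 paper rolls are required, but only 3 are allowed.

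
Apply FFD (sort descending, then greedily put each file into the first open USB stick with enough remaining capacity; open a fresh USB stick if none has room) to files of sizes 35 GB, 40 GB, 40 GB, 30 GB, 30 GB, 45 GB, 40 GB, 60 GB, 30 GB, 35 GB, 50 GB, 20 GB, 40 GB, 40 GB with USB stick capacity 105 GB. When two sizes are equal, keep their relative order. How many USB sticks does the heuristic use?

6

Sorted descending: 60, 50, 45, 40, 40, 40, 40, 40, 35, 35, 30, 30, 30, 20.
  60 → USB stick 1 (new)  [load 60/105]
  50 → USB stick 2 (new)  [load 50/105]
  45 → USB stick 1  [load 105/105]
  40 → USB stick 2  [load 90/105]
  40 → USB stick 3 (new)  [load 40/105]
  40 → USB stick 3  [load 80/105]
  40 → USB stick 4 (new)  [load 40/105]
  40 → USB stick 4  [load 80/105]
  35 → USB stick 5 (new)  [load 35/105]
  35 → USB stick 5  [load 70/105]
  30 → USB stick 5  [load 100/105]
  30 → USB stick 6 (new)  [load 30/105]
  30 → USB stick 6  [load 60/105]
  20 → USB stick 3  [load 100/105]
6 USB sticks opened.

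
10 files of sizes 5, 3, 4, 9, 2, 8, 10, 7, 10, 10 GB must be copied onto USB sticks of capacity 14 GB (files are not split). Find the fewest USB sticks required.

6

Total = 10 + 10 + 10 + 9 + 8 + 7 + 5 + 4 + 3 + 2 = 68 GB.
Lower bound: ⌈68/14⌉ = 5 USB sticks.
A packing using 6 USB sticks:
  USB stick 1: 10 + 4 = 14
  USB stick 2: 10 + 3 = 13
  USB stick 3: 10 + 2 = 12
  USB stick 4: 9 + 5 = 14
  USB stick 5: 8 = 8
  USB stick 6: 7 = 7
No arrangement into 5 USB sticks stays within capacity, so 6 is optimal.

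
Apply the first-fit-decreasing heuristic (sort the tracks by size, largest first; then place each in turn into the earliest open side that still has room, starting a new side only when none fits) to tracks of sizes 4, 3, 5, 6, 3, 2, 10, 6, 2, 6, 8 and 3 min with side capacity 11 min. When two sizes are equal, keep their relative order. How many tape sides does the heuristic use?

6

Sorted descending: 10, 8, 6, 6, 6, 5, 4, 3, 3, 3, 2, 2.
  10 → side 1 (new)  [load 10/11]
  8 → side 2 (new)  [load 8/11]
  6 → side 3 (new)  [load 6/11]
  6 → side 4 (new)  [load 6/11]
  6 → side 5 (new)  [load 6/11]
  5 → side 3  [load 11/11]
  4 → side 4  [load 10/11]
  3 → side 2  [load 11/11]
  3 → side 5  [load 9/11]
  3 → side 6 (new)  [load 3/11]
  2 → side 5  [load 11/11]
  2 → side 6  [load 5/11]
6 tape sides opened.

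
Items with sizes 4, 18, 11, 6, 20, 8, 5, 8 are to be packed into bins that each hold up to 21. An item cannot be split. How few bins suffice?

4

Total = 20 + 18 + 11 + 8 + 8 + 6 + 5 + 4 = 80.
Lower bound: ⌈80/21⌉ = 4 bins.
A packing using 4 bins:
  bin 1: 20 = 20
  bin 2: 18 = 18
  bin 3: 11 + 6 + 4 = 21
  bin 4: 8 + 8 + 5 = 21
This matches the lower bound, so 4 is optimal.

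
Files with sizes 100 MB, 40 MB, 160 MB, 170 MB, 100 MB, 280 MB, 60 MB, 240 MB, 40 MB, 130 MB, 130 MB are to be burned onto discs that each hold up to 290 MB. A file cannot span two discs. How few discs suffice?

6

Total = 280 + 240 + 170 + 160 + 130 + 130 + 100 + 100 + 60 + 40 + 40 = 1450 MB.
Lower bound: ⌈1450/290⌉ = 5 discs.
A packing using 6 discs:
  disc 1: 280 = 280
  disc 2: 240 + 40 = 280
  disc 3: 170 + 100 = 270
  disc 4: 160 + 130 = 290
  disc 5: 130 + 100 + 60 = 290
  disc 6: 40 = 40
No arrangement into 5 discs stays within capacity, so 6 is optimal.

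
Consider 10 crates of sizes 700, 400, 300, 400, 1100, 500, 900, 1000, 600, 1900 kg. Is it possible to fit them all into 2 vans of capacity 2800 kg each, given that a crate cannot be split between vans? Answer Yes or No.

No

Total = 7800 kg; ⌈7800/2800⌉ = 3.
At least 3 vans are required, but only 2 are allowed.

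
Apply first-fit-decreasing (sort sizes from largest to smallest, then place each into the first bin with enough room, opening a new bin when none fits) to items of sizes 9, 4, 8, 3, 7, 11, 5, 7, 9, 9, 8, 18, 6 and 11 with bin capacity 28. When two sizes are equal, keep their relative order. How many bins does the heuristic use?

Sorted descending: 18, 11, 11, 9, 9, 9, 8, 8, 7, 7, 6, 5, 4, 3.
  18 → bin 1 (new)  [load 18/28]
  11 → bin 2 (new)  [load 11/28]
  11 → bin 2  [load 22/28]
  9 → bin 1  [load 27/28]
  9 → bin 3 (new)  [load 9/28]
  9 → bin 3  [load 18/28]
  8 → bin 3  [load 26/28]
  8 → bin 4 (new)  [load 8/28]
  7 → bin 4  [load 15/28]
  7 → bin 4  [load 22/28]
  6 → bin 2  [load 28/28]
  5 → bin 4  [load 27/28]
  4 → bin 5 (new)  [load 4/28]
  3 → bin 5  [load 7/28]
5 bins opened.

5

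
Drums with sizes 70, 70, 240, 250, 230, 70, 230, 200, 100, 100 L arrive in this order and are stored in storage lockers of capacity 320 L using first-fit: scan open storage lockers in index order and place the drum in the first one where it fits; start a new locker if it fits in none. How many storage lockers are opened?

6

  70 → locker 1 (new)  [load 70/320]
  70 → locker 1  [load 140/320]
  240 → locker 2 (new)  [load 240/320]
  250 → locker 3 (new)  [load 250/320]
  230 → locker 4 (new)  [load 230/320]
  70 → locker 1  [load 210/320]
  230 → locker 5 (new)  [load 230/320]
  200 → locker 6 (new)  [load 200/320]
  100 → locker 1  [load 310/320]
  100 → locker 6  [load 300/320]
6 storage lockers opened.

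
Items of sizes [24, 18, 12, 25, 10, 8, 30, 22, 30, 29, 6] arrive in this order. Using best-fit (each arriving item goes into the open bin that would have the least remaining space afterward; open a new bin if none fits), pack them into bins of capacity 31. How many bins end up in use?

  24 → bin 1 (new)  [load 24/31]
  18 → bin 2 (new)  [load 18/31]
  12 → bin 2  [load 30/31]
  25 → bin 3 (new)  [load 25/31]
  10 → bin 4 (new)  [load 10/31]
  8 → bin 4  [load 18/31]
  30 → bin 5 (new)  [load 30/31]
  22 → bin 6 (new)  [load 22/31]
  30 → bin 7 (new)  [load 30/31]
  29 → bin 8 (new)  [load 29/31]
  6 → bin 3  [load 31/31]
8 bins opened.

8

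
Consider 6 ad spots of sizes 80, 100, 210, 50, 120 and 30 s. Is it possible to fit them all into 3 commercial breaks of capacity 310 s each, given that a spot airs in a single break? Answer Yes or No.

A valid assignment using 2 commercial breaks:
  break 1: 210 + 100 = 310
  break 2: 120 + 80 + 50 + 30 = 280
That uses only 2 ≤ 3, so 3 commercial breaks are enough.

Yes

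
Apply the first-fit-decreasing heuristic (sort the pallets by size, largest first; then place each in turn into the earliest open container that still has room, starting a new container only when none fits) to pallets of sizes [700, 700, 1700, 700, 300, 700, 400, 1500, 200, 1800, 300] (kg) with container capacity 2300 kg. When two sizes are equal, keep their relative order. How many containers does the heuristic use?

4

Sorted descending: 1800, 1700, 1500, 700, 700, 700, 700, 400, 300, 300, 200.
  1800 → container 1 (new)  [load 1800/2300]
  1700 → container 2 (new)  [load 1700/2300]
  1500 → container 3 (new)  [load 1500/2300]
  700 → container 3  [load 2200/2300]
  700 → container 4 (new)  [load 700/2300]
  700 → container 4  [load 1400/2300]
  700 → container 4  [load 2100/2300]
  400 → container 1  [load 2200/2300]
  300 → container 2  [load 2000/2300]
  300 → container 2  [load 2300/2300]
  200 → container 4  [load 2300/2300]
4 containers opened.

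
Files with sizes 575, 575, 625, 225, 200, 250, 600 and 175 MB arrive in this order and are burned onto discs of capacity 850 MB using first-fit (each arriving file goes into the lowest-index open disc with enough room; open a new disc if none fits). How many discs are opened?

4

  575 → disc 1 (new)  [load 575/850]
  575 → disc 2 (new)  [load 575/850]
  625 → disc 3 (new)  [load 625/850]
  225 → disc 1  [load 800/850]
  200 → disc 2  [load 775/850]
  250 → disc 4 (new)  [load 250/850]
  600 → disc 4  [load 850/850]
  175 → disc 3  [load 800/850]
4 discs opened.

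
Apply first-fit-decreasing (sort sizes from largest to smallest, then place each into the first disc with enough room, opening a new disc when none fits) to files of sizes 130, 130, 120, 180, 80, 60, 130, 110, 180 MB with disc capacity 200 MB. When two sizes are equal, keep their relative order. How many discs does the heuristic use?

7

Sorted descending: 180, 180, 130, 130, 130, 120, 110, 80, 60.
  180 → disc 1 (new)  [load 180/200]
  180 → disc 2 (new)  [load 180/200]
  130 → disc 3 (new)  [load 130/200]
  130 → disc 4 (new)  [load 130/200]
  130 → disc 5 (new)  [load 130/200]
  120 → disc 6 (new)  [load 120/200]
  110 → disc 7 (new)  [load 110/200]
  80 → disc 6  [load 200/200]
  60 → disc 3  [load 190/200]
7 discs opened.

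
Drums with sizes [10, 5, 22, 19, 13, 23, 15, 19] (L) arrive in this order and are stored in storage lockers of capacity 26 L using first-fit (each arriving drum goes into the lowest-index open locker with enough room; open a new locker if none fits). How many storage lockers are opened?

7

  10 → locker 1 (new)  [load 10/26]
  5 → locker 1  [load 15/26]
  22 → locker 2 (new)  [load 22/26]
  19 → locker 3 (new)  [load 19/26]
  13 → locker 4 (new)  [load 13/26]
  23 → locker 5 (new)  [load 23/26]
  15 → locker 6 (new)  [load 15/26]
  19 → locker 7 (new)  [load 19/26]
7 storage lockers opened.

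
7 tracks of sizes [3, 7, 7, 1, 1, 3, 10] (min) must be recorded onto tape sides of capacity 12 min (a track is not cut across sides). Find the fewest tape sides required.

Total = 10 + 7 + 7 + 3 + 3 + 1 + 1 = 32 min.
Lower bound: ⌈32/12⌉ = 3 tape sides.
A packing using 3 tape sides:
  side 1: 10 + 1 + 1 = 12
  side 2: 7 + 3 = 10
  side 3: 7 + 3 = 10
This matches the lower bound, so 3 is optimal.

3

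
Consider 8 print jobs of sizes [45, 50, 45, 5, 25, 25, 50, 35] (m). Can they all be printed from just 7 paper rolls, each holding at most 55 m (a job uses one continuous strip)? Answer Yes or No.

Yes

A valid assignment using 6 paper rolls:
  roll 1: 50 + 5 = 55
  roll 2: 50 = 50
  roll 3: 45 = 45
  roll 4: 45 = 45
  roll 5: 35 = 35
  roll 6: 25 + 25 = 50
That uses only 6 ≤ 7, so 7 paper rolls are enough.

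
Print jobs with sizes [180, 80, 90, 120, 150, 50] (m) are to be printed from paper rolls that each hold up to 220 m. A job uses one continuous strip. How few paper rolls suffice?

Total = 180 + 150 + 120 + 90 + 80 + 50 = 670 m.
Lower bound: ⌈670/220⌉ = 4 paper rolls.
A packing using 4 paper rolls:
  roll 1: 180 = 180
  roll 2: 150 + 50 = 200
  roll 3: 120 + 90 = 210
  roll 4: 80 = 80
This matches the lower bound, so 4 is optimal.

4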